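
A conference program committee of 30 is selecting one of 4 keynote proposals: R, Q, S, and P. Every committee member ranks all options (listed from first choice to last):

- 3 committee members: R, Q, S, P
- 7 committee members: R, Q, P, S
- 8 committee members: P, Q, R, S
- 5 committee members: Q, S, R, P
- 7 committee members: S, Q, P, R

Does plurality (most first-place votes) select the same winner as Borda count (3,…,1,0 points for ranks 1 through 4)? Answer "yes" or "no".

no

Plurality — first-place votes: R 10, Q 5, S 7, P 8. Winner: R.
Borda — scores: R 43, Q 65, S 34, P 38. Winner: Q.
The two methods disagree.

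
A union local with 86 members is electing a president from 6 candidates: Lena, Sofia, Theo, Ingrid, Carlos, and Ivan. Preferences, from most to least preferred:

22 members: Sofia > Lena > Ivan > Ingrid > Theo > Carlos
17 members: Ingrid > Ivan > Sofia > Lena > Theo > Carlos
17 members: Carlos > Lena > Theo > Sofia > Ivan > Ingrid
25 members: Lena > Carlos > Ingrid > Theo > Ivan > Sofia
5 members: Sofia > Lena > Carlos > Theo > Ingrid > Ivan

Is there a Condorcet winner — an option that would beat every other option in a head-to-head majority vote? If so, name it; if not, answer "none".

Sofia

Sofia vs Lena: 44–42 for Sofia.
Sofia vs Theo: 44–42 for Sofia.
Sofia vs Ingrid: 44–42 for Sofia.
Sofia vs Carlos: 44–42 for Sofia.
Sofia vs Ivan: 44–42 for Sofia.
Sofia beats every other option head-to-head.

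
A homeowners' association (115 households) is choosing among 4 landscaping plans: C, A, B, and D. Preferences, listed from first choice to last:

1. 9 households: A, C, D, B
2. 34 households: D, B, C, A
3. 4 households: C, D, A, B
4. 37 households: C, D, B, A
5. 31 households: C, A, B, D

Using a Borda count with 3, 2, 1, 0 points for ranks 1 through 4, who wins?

C

C: 9·2 + 34·1 + 4·3 + 37·3 + 31·3 = 268
A: 9·3 + 34·0 + 4·1 + 37·0 + 31·2 = 93
B: 9·0 + 34·2 + 4·0 + 37·1 + 31·1 = 136
D: 9·1 + 34·3 + 4·2 + 37·2 + 31·0 = 193
C has the highest Borda score (268).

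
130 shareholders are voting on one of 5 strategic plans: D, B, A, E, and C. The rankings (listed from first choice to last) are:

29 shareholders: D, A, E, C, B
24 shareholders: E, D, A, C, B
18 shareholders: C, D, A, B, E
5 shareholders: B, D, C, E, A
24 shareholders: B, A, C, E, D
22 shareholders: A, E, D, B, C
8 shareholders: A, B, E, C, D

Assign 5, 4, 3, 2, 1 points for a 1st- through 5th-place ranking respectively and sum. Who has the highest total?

A

D: 29·5 + 24·4 + 18·4 + 5·4 + 24·1 + 22·3 + 8·1 = 431
B: 29·1 + 24·1 + 18·2 + 5·5 + 24·5 + 22·2 + 8·4 = 310
A: 29·4 + 24·3 + 18·3 + 5·1 + 24·4 + 22·5 + 8·5 = 493
E: 29·3 + 24·5 + 18·1 + 5·2 + 24·2 + 22·4 + 8·3 = 395
C: 29·2 + 24·2 + 18·5 + 5·3 + 24·3 + 22·1 + 8·2 = 321
A has the highest Borda score (493).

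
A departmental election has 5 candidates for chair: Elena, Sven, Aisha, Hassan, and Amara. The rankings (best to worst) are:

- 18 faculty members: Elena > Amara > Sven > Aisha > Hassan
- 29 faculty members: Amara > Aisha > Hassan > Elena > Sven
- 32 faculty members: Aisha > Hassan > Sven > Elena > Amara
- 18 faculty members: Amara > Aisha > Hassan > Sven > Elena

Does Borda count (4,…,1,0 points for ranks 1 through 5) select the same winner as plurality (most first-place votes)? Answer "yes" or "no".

Borda — scores: Elena 133, Sven 118, Aisha 287, Hassan 190, Amara 242. Winner: Aisha.
Plurality — first-place votes: Elena 18, Sven 0, Aisha 32, Hassan 0, Amara 47. Winner: Amara.
The two methods disagree.

no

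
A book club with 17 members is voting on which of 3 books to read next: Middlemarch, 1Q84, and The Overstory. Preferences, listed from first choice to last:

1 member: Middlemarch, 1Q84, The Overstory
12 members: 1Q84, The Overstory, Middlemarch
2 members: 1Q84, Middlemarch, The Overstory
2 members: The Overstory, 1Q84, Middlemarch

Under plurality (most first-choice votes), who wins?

First-place votes: Middlemarch 1, 1Q84 14, The Overstory 2.
1Q84 has the most first-place votes.

1Q84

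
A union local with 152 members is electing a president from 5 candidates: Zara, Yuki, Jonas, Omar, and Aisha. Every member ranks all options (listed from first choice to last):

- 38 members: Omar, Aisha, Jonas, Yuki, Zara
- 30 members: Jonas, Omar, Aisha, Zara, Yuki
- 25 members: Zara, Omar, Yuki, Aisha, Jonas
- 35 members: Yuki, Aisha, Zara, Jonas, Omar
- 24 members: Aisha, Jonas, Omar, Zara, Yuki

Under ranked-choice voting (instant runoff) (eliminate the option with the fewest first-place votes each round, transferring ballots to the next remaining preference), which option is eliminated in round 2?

Round 1: Zara 25, Yuki 35, Jonas 30, Omar 38, Aisha 24. Eliminate Aisha.
Round 2: Zara 25, Yuki 35, Jonas 54, Omar 38. Eliminate Zara.

Zara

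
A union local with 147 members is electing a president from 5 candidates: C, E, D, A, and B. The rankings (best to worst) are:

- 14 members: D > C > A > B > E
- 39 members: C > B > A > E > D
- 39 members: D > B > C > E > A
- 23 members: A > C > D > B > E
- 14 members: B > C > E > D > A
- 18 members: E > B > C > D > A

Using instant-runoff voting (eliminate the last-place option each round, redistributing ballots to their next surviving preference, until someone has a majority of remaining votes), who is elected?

Round 1: C 39, E 18, D 53, A 23, B 14. Eliminate B.
Round 2: C 53, E 18, D 53, A 23. Eliminate E.
Round 3: C 71, D 53, A 23. Eliminate A.
Round 4: C 94, D 53. C has a majority.

C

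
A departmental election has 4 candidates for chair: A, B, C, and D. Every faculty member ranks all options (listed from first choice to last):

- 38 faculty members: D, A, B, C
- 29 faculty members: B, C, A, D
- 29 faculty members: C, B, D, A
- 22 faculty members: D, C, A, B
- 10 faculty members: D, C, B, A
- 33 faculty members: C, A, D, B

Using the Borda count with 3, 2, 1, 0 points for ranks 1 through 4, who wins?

C

A: 38·2 + 29·1 + 29·0 + 22·1 + 10·0 + 33·2 = 193
B: 38·1 + 29·3 + 29·2 + 22·0 + 10·1 + 33·0 = 193
C: 38·0 + 29·2 + 29·3 + 22·2 + 10·2 + 33·3 = 308
D: 38·3 + 29·0 + 29·1 + 22·3 + 10·3 + 33·1 = 272
C has the highest Borda score (308).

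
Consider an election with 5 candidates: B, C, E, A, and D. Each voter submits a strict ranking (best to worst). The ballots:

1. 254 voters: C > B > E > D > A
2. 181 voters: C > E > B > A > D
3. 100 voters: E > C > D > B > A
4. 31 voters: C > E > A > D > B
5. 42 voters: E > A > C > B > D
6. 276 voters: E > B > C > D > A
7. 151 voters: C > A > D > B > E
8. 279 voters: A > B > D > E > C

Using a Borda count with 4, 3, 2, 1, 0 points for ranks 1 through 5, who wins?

C

B: 254·3 + 181·2 + 100·1 + 31·0 + 42·1 + 276·3 + 151·1 + 279·3 = 3082
C: 254·4 + 181·4 + 100·3 + 31·4 + 42·2 + 276·2 + 151·4 + 279·0 = 3404
E: 254·2 + 181·3 + 100·4 + 31·3 + 42·4 + 276·4 + 151·0 + 279·1 = 3095
A: 254·0 + 181·1 + 100·0 + 31·2 + 42·3 + 276·0 + 151·3 + 279·4 = 1938
D: 254·1 + 181·0 + 100·2 + 31·1 + 42·0 + 276·1 + 151·2 + 279·2 = 1621
C has the highest Borda score (3404).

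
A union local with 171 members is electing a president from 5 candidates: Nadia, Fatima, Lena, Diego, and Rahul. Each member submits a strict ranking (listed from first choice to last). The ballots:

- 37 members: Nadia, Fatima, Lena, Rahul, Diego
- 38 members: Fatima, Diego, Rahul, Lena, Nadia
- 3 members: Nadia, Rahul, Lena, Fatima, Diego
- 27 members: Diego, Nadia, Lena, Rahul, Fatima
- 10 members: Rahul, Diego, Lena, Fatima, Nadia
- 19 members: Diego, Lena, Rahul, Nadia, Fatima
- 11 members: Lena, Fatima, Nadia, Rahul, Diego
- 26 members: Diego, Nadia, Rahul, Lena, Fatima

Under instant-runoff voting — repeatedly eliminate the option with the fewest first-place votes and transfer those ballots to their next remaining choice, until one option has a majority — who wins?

Fatima

Round 1: Nadia 40, Fatima 38, Lena 11, Diego 72, Rahul 10. Eliminate Rahul.
Round 2: Nadia 40, Fatima 38, Lena 11, Diego 82. Eliminate Lena.
Round 3: Nadia 40, Fatima 49, Diego 82. Eliminate Nadia.
Round 4: Fatima 89, Diego 82. Fatima has a majority.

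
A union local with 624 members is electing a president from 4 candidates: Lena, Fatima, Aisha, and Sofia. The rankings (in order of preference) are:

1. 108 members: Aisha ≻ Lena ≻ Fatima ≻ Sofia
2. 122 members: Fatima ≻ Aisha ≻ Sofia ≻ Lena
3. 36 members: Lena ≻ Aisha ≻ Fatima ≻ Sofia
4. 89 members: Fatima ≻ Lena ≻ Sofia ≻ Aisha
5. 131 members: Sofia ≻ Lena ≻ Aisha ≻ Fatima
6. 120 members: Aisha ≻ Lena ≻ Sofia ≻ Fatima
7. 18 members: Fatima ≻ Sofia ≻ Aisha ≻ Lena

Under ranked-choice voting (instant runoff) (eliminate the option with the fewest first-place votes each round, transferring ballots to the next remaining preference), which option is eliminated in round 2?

Sofia

Round 1: Lena 36, Fatima 229, Aisha 228, Sofia 131. Eliminate Lena.
Round 2: Fatima 229, Aisha 264, Sofia 131. Eliminate Sofia.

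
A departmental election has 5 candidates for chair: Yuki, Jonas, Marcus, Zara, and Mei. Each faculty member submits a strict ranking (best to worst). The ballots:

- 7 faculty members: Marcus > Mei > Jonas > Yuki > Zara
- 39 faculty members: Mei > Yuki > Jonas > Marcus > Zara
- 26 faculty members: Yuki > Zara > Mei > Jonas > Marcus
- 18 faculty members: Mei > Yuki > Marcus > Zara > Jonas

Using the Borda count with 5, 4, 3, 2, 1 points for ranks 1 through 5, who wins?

Yuki: 7·2 + 39·4 + 26·5 + 18·4 = 372
Jonas: 7·3 + 39·3 + 26·2 + 18·1 = 208
Marcus: 7·5 + 39·2 + 26·1 + 18·3 = 193
Zara: 7·1 + 39·1 + 26·4 + 18·2 = 186
Mei: 7·4 + 39·5 + 26·3 + 18·5 = 391
Mei has the highest Borda score (391).

Mei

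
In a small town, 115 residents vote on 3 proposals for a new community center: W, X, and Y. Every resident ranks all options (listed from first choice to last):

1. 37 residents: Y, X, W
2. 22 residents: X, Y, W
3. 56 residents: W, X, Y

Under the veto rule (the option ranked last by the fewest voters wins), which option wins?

Last-place votes: W 59, X 0, Y 56.
X is ranked last by the fewest voters, so X wins.

X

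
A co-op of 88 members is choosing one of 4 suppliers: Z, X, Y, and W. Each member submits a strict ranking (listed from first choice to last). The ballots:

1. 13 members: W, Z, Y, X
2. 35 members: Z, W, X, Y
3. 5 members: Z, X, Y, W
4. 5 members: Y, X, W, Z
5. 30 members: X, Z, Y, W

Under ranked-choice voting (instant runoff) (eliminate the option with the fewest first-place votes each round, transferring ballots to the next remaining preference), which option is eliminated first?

Round 1: Z 40, X 30, Y 5, W 13. Eliminate Y.

Y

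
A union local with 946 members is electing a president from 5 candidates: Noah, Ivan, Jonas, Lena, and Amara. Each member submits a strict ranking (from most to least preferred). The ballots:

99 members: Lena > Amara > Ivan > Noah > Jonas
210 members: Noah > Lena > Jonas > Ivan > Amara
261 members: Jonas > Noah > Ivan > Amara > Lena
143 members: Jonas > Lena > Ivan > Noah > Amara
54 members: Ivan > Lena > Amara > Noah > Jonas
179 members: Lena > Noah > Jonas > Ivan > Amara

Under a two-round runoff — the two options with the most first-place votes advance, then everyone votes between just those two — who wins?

Lena

Round 1 first-place votes: Noah 210, Ivan 54, Jonas 404, Lena 278, Amara 0.
Jonas and Lena advance.
Runoff: Jonas is preferred to Lena by 404 voters; Lena by 542.
Lena wins the runoff.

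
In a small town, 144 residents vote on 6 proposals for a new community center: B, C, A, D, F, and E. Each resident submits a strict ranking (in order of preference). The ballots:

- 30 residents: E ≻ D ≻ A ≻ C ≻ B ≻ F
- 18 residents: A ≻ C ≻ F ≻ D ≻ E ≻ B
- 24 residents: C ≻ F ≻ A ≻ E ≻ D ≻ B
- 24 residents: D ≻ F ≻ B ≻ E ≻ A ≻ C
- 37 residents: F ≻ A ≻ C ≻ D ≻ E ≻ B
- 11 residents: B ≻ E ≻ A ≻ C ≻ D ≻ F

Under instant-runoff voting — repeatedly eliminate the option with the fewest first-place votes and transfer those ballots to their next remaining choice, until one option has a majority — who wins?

Round 1: B 11, C 24, A 18, D 24, F 37, E 30. Eliminate B.
Round 2: C 24, A 18, D 24, F 37, E 41. Eliminate A.
Round 3: C 42, D 24, F 37, E 41. Eliminate D.
Round 4: C 42, F 61, E 41. Eliminate E.
Round 5: C 83, F 61. C has a majority.

C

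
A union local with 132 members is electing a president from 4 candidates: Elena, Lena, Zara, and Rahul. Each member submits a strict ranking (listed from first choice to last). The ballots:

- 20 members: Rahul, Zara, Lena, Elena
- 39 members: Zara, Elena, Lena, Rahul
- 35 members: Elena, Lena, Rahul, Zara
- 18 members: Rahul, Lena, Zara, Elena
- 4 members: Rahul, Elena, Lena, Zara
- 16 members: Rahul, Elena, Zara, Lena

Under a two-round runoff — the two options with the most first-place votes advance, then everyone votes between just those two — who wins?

Rahul

Round 1 first-place votes: Elena 35, Lena 0, Zara 39, Rahul 58.
Rahul and Zara advance.
Runoff: Rahul is preferred to Zara by 93 voters; Zara by 39.
Rahul wins the runoff.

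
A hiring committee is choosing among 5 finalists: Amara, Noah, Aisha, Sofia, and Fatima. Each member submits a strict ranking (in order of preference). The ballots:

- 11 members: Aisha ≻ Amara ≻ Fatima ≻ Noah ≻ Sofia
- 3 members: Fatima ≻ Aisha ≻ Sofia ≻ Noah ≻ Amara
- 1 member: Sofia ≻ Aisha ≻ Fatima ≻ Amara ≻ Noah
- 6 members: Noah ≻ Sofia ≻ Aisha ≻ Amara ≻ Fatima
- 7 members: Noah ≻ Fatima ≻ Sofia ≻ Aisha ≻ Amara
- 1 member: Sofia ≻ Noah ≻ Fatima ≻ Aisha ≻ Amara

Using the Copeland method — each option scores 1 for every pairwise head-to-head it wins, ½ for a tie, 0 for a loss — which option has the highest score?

Amara: beats Fatima; loses to Noah, Aisha, and Sofia → score 1.
Noah: beats Amara and Sofia; loses to Aisha and Fatima → score 2.
Aisha: beats Amara, Noah, and Fatima; loses to Sofia → score 3.
Sofia: beats Amara and Aisha; loses to Noah and Fatima → score 2.
Fatima: beats Noah and Sofia; loses to Amara and Aisha → score 2.
Aisha has the best pairwise record.

Aisha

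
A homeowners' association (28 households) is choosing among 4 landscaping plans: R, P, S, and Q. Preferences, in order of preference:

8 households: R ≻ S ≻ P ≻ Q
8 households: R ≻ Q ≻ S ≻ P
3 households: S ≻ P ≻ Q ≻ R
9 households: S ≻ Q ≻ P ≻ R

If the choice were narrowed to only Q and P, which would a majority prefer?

Q

Voters preferring Q to P: 17; preferring P to Q: 11.
Q wins the head-to-head.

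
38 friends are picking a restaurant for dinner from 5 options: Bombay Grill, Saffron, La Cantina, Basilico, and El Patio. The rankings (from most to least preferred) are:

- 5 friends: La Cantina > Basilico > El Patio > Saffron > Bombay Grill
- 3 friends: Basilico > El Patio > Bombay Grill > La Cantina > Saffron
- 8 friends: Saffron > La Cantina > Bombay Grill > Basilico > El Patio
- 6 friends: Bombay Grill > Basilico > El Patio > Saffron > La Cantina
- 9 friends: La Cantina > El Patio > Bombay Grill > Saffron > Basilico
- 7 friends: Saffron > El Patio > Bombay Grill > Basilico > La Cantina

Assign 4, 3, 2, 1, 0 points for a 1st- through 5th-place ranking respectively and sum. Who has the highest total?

Bombay Grill: 5·0 + 3·2 + 8·2 + 6·4 + 9·2 + 7·2 = 78
Saffron: 5·1 + 3·0 + 8·4 + 6·1 + 9·1 + 7·4 = 80
La Cantina: 5·4 + 3·1 + 8·3 + 6·0 + 9·4 + 7·0 = 83
Basilico: 5·3 + 3·4 + 8·1 + 6·3 + 9·0 + 7·1 = 60
El Patio: 5·2 + 3·3 + 8·0 + 6·2 + 9·3 + 7·3 = 79
La Cantina has the highest Borda score (83).

La Cantina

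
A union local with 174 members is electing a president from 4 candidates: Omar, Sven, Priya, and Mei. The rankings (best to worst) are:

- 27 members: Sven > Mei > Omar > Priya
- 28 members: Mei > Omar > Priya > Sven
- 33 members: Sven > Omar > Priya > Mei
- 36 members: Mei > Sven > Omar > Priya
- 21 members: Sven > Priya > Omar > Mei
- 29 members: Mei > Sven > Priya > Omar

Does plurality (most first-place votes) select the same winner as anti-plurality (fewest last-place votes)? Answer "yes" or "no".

Plurality — first-place votes: Omar 0, Sven 81, Priya 0, Mei 93. Winner: Mei.
Anti-plurality — last-place votes: Omar 29, Sven 28, Priya 63, Mei 54. Winner: Sven.
The two methods disagree.

no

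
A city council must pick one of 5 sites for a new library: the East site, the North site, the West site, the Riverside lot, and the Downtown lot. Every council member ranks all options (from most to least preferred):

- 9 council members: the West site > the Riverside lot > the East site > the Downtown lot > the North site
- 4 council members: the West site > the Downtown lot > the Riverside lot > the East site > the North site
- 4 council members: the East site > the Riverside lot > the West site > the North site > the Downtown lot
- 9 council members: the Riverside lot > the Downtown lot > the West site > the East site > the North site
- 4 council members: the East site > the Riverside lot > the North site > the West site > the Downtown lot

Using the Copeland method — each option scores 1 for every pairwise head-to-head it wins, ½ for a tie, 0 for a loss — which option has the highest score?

the Riverside lot

the East site: beats the North site and the Downtown lot; loses to the West site and the Riverside lot → score 2.
the North site: loses to the East site, the West site, the Riverside lot, and the Downtown lot → score 0.
the West site: beats the East site, the North site, and the Downtown lot; loses to the Riverside lot → score 3.
the Riverside lot: beats the East site, the North site, the West site, and the Downtown lot → score 4.
the Downtown lot: beats the North site; loses to the East site, the West site, and the Riverside lot → score 1.
the Riverside lot has the best pairwise record.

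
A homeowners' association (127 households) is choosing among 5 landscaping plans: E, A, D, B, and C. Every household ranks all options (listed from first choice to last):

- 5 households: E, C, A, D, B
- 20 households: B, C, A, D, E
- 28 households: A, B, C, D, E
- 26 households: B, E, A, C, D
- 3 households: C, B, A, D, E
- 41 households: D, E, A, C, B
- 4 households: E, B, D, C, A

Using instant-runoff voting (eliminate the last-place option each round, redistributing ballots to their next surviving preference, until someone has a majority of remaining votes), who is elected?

Round 1: E 9, A 28, D 41, B 46, C 3. Eliminate C.
Round 2: E 9, A 28, D 41, B 49. Eliminate E.
Round 3: A 33, D 41, B 53. Eliminate A.
Round 4: D 46, B 81. B has a majority.

B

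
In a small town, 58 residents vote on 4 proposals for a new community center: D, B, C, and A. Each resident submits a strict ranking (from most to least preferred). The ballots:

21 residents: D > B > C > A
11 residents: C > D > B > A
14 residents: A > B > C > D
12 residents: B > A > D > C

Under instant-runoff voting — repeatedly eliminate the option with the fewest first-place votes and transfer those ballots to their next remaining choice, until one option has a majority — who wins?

Round 1: D 21, B 12, C 11, A 14. Eliminate C.
Round 2: D 32, B 12, A 14. D has a majority.

D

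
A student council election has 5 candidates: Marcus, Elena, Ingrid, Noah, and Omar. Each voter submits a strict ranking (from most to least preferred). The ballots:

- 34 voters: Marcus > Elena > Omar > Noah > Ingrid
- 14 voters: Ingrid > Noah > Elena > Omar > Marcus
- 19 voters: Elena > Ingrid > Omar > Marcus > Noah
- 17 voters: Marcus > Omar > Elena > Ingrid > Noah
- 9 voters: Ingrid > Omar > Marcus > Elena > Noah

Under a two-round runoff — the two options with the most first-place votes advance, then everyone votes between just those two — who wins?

Marcus

Round 1 first-place votes: Marcus 51, Elena 19, Ingrid 23, Noah 0, Omar 0.
Marcus and Ingrid advance.
Runoff: Marcus is preferred to Ingrid by 51 voters; Ingrid by 42.
Marcus wins the runoff.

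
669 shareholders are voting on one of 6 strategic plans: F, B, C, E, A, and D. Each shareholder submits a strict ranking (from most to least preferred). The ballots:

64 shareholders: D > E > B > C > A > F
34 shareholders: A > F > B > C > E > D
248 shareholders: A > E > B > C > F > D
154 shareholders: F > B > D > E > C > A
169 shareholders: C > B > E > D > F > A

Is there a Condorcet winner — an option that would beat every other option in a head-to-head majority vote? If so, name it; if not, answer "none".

B

B vs F: 481–188 for B.
B vs C: 500–169 for B.
B vs E: 357–312 for B.
B vs A: 387–282 for B.
B vs D: 605–64 for B.
B beats every other option head-to-head.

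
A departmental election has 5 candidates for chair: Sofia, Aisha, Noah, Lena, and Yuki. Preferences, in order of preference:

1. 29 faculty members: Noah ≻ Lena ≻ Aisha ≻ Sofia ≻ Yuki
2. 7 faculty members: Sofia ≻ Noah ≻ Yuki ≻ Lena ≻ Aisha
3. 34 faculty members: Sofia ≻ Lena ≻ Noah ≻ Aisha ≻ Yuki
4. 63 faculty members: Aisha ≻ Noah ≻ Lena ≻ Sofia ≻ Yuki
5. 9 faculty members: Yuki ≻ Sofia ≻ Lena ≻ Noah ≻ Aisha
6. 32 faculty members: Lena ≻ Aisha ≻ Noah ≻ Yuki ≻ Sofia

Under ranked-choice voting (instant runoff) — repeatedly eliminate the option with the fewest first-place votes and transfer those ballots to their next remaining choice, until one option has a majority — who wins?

Round 1: Sofia 41, Aisha 63, Noah 29, Lena 32, Yuki 9. Eliminate Yuki.
Round 2: Sofia 50, Aisha 63, Noah 29, Lena 32. Eliminate Noah.
Round 3: Sofia 50, Aisha 63, Lena 61. Eliminate Sofia.
Round 4: Aisha 63, Lena 111. Lena has a majority.

Lena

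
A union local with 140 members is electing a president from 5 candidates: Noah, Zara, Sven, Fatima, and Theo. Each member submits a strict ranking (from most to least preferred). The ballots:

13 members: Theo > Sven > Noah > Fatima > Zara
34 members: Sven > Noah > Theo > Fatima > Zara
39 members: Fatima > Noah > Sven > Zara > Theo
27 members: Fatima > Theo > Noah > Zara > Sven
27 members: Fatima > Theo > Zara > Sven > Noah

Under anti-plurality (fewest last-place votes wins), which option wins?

Fatima

Last-place votes: Noah 27, Zara 47, Sven 27, Fatima 0, Theo 39.
Fatima is ranked last by the fewest voters, so Fatima wins.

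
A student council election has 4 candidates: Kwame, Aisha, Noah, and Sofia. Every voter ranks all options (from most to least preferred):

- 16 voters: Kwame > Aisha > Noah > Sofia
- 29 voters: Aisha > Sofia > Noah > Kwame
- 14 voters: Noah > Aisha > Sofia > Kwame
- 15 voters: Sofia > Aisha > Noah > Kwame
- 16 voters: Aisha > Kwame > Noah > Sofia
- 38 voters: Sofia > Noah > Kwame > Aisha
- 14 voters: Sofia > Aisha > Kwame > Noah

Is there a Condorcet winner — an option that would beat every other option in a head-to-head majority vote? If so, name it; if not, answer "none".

Aisha vs Kwame: 88–54 for Aisha.
Aisha vs Noah: 90–52 for Aisha.
Aisha vs Sofia: 75–67 for Aisha.
Aisha beats every other option head-to-head.

Aisha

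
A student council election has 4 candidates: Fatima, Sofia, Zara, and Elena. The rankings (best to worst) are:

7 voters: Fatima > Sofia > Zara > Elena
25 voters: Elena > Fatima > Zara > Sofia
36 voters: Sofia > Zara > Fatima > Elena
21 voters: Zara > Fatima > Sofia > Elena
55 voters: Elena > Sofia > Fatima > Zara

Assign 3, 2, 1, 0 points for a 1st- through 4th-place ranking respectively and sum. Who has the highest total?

Fatima: 7·3 + 25·2 + 36·1 + 21·2 + 55·1 = 204
Sofia: 7·2 + 25·0 + 36·3 + 21·1 + 55·2 = 253
Zara: 7·1 + 25·1 + 36·2 + 21·3 + 55·0 = 167
Elena: 7·0 + 25·3 + 36·0 + 21·0 + 55·3 = 240
Sofia has the highest Borda score (253).

Sofia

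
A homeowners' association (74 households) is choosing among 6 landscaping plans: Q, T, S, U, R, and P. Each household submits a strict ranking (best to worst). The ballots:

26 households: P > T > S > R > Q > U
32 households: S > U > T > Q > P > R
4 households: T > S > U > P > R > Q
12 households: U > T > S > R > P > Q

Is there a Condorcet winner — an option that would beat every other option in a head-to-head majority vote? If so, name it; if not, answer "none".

none

Checking pairwise contests:
T beats Q 74–0.
U beats T 44–30.
T beats S 42–32.
S beats U 62–12.
T beats R 74–0.
T beats P 48–26.
Every option loses at least one head-to-head, so there is no Condorcet winner.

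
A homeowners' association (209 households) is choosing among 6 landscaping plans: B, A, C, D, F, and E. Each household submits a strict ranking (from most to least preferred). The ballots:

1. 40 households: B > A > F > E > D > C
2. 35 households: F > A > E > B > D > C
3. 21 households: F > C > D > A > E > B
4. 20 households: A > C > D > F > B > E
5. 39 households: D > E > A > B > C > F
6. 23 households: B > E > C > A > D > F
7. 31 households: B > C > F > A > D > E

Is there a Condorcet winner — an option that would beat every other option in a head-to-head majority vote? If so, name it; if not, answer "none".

A

A vs B: 115–94 for A.
A vs C: 134–75 for A.
A vs D: 149–60 for A.
A vs F: 122–87 for A.
A vs E: 147–62 for A.
A beats every other option head-to-head.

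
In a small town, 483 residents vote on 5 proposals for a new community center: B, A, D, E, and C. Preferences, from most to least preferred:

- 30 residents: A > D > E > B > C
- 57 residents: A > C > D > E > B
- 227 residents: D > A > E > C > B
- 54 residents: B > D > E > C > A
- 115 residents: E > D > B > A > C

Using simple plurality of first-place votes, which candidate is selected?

First-place votes: B 54, A 87, D 227, E 115, C 0.
D has the most first-place votes.

D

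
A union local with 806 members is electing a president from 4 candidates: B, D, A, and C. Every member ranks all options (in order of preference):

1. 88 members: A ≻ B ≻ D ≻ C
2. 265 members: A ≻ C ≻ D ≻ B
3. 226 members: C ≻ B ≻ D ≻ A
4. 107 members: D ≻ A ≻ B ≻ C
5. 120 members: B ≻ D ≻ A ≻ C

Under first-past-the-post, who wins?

A

First-place votes: B 120, D 107, A 353, C 226.
A has the most first-place votes.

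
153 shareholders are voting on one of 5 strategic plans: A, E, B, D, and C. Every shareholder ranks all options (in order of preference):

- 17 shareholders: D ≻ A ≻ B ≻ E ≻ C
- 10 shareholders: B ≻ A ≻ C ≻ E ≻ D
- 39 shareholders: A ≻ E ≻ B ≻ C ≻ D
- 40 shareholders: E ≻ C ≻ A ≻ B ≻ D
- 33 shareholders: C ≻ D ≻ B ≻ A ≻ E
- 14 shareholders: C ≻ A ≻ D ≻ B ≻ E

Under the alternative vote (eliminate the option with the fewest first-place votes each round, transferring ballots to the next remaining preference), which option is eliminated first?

B

Round 1: A 39, E 40, B 10, D 17, C 47. Eliminate B.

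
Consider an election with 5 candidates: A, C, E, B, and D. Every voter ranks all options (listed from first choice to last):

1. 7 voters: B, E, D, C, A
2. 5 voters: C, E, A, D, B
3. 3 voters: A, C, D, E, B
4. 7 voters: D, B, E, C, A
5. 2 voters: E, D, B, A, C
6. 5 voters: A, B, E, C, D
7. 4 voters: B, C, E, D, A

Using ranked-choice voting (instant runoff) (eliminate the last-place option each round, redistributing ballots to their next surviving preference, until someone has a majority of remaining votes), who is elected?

B

Round 1: A 8, C 5, E 2, B 11, D 7. Eliminate E.
Round 2: A 8, C 5, B 11, D 9. Eliminate C.
Round 3: A 13, B 11, D 9. Eliminate D.
Round 4: A 13, B 20. B has a majority.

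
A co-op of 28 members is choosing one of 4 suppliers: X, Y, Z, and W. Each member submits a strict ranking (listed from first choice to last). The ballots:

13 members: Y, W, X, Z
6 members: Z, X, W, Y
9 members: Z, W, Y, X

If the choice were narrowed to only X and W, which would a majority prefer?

W

Voters preferring X to W: 6; preferring W to X: 22.
W wins the head-to-head.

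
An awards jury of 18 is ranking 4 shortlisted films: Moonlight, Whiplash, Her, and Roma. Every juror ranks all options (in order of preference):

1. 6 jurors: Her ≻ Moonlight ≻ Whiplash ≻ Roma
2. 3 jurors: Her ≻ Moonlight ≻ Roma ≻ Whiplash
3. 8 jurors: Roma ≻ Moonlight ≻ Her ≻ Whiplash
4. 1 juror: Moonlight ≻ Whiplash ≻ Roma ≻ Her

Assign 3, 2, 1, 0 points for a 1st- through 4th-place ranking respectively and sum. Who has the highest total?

Moonlight

Moonlight: 6·2 + 3·2 + 8·2 + 1·3 = 37
Whiplash: 6·1 + 3·0 + 8·0 + 1·2 = 8
Her: 6·3 + 3·3 + 8·1 + 1·0 = 35
Roma: 6·0 + 3·1 + 8·3 + 1·1 = 28
Moonlight has the highest Borda score (37).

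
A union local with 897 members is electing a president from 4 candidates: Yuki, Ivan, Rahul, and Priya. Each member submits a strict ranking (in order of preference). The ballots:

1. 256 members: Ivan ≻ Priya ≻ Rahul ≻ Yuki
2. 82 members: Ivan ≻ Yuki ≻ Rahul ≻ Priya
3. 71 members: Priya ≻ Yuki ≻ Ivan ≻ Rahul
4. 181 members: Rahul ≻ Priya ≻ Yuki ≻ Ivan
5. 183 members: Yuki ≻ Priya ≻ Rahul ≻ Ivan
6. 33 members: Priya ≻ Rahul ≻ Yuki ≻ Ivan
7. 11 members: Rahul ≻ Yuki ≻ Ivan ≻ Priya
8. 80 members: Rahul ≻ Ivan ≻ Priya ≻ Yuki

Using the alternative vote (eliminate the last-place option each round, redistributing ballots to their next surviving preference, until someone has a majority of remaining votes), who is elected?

Rahul

Round 1: Yuki 183, Ivan 338, Rahul 272, Priya 104. Eliminate Priya.
Round 2: Yuki 254, Ivan 338, Rahul 305. Eliminate Yuki.
Round 3: Ivan 409, Rahul 488. Rahul has a majority.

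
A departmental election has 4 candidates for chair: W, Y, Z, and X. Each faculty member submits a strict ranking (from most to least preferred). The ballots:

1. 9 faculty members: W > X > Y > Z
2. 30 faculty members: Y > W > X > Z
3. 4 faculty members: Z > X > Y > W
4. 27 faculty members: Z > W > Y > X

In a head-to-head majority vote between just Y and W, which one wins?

Voters preferring Y to W: 34; preferring W to Y: 36.
W wins the head-to-head.

W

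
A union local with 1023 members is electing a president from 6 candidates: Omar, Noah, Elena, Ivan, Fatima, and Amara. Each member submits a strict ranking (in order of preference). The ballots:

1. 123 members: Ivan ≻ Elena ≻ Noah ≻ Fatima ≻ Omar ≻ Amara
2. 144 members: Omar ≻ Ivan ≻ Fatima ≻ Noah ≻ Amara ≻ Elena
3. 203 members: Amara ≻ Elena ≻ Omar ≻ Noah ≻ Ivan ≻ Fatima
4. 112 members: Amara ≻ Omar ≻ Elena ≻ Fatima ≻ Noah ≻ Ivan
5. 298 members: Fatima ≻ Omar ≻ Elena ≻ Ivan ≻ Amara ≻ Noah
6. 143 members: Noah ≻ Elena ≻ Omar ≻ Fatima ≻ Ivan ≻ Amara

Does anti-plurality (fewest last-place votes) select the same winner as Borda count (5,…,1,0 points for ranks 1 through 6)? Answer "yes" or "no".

yes

Anti-plurality — last-place votes: Omar 0, Noah 298, Elena 144, Ivan 112, Fatima 203, Amara 266. Winner: Omar.
Borda — scores: Omar 3521, Noah 1890, Elena 3106, Ivan 2133, Fatima 2678, Amara 2017. Winner: Omar.
The two methods agree.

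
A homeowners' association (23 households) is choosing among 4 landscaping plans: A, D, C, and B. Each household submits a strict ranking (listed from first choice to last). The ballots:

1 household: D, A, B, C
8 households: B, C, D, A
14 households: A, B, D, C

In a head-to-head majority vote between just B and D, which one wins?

Voters preferring B to D: 22; preferring D to B: 1.
B wins the head-to-head.

B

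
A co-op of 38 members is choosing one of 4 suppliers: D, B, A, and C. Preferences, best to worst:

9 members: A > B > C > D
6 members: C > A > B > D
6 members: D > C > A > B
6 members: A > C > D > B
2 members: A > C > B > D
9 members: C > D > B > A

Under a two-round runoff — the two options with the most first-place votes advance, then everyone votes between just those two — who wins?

Round 1 first-place votes: D 6, B 0, A 17, C 15.
A and C advance.
Runoff: A is preferred to C by 17 voters; C by 21.
C wins the runoff.

C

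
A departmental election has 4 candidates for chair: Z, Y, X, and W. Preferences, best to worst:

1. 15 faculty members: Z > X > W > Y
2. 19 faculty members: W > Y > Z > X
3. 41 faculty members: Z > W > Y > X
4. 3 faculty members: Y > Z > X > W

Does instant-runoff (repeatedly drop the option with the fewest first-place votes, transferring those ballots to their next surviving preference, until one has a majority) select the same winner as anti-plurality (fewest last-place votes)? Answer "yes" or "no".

Instant-runoff — R1 Z 56, Y 3, X 0, W 19 (Z winner). Winner: Z.
Anti-plurality — last-place votes: Z 0, Y 15, X 60, W 3. Winner: Z.
The two methods agree.

yes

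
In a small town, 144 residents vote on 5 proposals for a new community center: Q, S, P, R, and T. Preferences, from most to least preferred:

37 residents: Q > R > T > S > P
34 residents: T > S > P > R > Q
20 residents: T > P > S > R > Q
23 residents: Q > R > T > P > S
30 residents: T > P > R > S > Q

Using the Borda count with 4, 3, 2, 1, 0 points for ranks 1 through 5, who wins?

T

Q: 37·4 + 34·0 + 20·0 + 23·4 + 30·0 = 240
S: 37·1 + 34·3 + 20·2 + 23·0 + 30·1 = 209
P: 37·0 + 34·2 + 20·3 + 23·1 + 30·3 = 241
R: 37·3 + 34·1 + 20·1 + 23·3 + 30·2 = 294
T: 37·2 + 34·4 + 20·4 + 23·2 + 30·4 = 456
T has the highest Borda score (456).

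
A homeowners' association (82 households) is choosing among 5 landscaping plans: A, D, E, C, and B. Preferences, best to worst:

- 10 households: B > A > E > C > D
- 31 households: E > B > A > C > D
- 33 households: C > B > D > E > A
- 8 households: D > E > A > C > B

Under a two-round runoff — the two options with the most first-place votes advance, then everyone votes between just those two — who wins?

Round 1 first-place votes: A 0, D 8, E 31, C 33, B 10.
C and E advance.
Runoff: C is preferred to E by 33 voters; E by 49.
E wins the runoff.

E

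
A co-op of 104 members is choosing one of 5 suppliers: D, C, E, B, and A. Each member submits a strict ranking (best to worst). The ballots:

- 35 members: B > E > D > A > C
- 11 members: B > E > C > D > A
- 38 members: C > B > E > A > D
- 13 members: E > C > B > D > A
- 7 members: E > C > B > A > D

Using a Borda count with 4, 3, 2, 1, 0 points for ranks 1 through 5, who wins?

B

D: 35·2 + 11·1 + 38·0 + 13·1 + 7·0 = 94
C: 35·0 + 11·2 + 38·4 + 13·3 + 7·3 = 234
E: 35·3 + 11·3 + 38·2 + 13·4 + 7·4 = 294
B: 35·4 + 11·4 + 38·3 + 13·2 + 7·2 = 338
A: 35·1 + 11·0 + 38·1 + 13·0 + 7·1 = 80
B has the highest Borda score (338).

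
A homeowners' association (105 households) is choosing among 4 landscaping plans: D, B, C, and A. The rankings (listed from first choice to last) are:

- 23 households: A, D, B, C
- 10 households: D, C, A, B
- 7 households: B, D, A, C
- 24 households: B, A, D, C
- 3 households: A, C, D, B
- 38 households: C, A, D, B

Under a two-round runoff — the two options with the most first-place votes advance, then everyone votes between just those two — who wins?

B

Round 1 first-place votes: D 10, B 31, C 38, A 26.
C and B advance.
Runoff: C is preferred to B by 51 voters; B by 54.
B wins the runoff.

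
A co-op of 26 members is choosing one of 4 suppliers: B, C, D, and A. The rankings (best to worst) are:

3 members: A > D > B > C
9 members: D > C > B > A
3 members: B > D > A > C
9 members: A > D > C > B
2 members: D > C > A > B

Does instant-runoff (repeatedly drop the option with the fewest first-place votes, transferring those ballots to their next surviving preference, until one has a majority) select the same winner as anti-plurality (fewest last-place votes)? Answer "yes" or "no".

Instant-runoff — R1 B 3, C 0, D 11, A 12 (C out); R2 B 3, D 11, A 12 (B out); R3 D 14, A 12 (D winner). Winner: D.
Anti-plurality — last-place votes: B 11, C 6, D 0, A 9. Winner: D.
The two methods agree.

yes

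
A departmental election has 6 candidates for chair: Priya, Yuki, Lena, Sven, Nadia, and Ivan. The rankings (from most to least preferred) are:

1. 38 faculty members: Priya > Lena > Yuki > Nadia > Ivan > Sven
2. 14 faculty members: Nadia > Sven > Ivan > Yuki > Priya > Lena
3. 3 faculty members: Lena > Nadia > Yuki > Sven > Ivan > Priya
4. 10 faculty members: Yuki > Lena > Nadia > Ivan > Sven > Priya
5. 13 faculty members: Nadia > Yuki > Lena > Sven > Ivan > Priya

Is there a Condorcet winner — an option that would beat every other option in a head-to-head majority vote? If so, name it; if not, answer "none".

Checking pairwise contests:
Yuki beats Priya 40–38.
Lena beats Yuki 41–37.
Priya beats Lena 52–26.
Yuki beats Sven 64–14.
Yuki beats Nadia 48–30.
Yuki beats Ivan 64–14.
Every option loses at least one head-to-head, so there is no Condorcet winner.

none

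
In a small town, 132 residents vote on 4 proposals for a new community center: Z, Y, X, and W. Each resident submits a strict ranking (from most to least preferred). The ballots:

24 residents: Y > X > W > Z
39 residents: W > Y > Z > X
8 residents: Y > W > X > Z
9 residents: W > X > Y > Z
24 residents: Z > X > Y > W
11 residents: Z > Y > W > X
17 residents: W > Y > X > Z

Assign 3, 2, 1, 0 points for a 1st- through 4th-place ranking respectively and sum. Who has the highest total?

Z: 24·0 + 39·1 + 8·0 + 9·0 + 24·3 + 11·3 + 17·0 = 144
Y: 24·3 + 39·2 + 8·3 + 9·1 + 24·1 + 11·2 + 17·2 = 263
X: 24·2 + 39·0 + 8·1 + 9·2 + 24·2 + 11·0 + 17·1 = 139
W: 24·1 + 39·3 + 8·2 + 9·3 + 24·0 + 11·1 + 17·3 = 246
Y has the highest Borda score (263).

Y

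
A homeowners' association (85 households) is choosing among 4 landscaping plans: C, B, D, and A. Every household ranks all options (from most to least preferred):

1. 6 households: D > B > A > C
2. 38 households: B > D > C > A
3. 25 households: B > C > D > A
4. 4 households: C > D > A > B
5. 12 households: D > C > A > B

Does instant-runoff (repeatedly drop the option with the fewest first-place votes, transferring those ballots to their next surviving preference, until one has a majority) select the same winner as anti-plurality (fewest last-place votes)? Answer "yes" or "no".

no

Instant-runoff — R1 C 4, B 63, D 18, A 0 (B winner). Winner: B.
Anti-plurality — last-place votes: C 6, B 16, D 0, A 63. Winner: D.
The two methods disagree.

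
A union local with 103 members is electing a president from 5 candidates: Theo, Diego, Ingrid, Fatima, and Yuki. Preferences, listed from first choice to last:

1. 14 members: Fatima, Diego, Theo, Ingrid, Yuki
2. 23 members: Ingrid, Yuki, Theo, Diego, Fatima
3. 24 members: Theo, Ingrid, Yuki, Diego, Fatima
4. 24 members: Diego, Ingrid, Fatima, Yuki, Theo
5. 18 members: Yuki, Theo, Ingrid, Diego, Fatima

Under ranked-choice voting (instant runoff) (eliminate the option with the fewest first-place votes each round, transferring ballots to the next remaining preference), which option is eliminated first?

Round 1: Theo 24, Diego 24, Ingrid 23, Fatima 14, Yuki 18. Eliminate Fatima.

Fatima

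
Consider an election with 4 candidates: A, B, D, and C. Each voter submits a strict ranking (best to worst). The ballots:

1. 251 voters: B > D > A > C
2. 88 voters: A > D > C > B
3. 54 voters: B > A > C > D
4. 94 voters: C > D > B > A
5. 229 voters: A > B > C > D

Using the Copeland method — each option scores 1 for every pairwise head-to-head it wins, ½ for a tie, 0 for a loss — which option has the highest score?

A: beats D and C; loses to B → score 2.
B: beats A, D, and C → score 3.
D: loses to A, B, and C → score 0.
C: beats D; loses to A and B → score 1.
B has the best pairwise record.

B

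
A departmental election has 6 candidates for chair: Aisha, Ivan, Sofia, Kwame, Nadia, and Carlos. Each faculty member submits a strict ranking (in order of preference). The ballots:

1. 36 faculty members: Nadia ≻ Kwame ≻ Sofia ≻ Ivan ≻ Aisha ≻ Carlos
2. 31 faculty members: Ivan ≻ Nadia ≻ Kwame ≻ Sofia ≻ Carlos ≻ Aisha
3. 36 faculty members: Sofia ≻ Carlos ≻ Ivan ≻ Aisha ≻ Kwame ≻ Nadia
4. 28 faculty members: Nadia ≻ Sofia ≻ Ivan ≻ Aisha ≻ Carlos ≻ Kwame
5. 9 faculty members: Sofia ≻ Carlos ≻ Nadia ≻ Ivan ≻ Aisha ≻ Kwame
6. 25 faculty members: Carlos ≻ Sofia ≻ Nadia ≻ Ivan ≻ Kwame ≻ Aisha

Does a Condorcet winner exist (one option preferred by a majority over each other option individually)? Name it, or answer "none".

Nadia vs Aisha: 129–36 for Nadia.
Nadia vs Ivan: 98–67 for Nadia.
Nadia vs Sofia: 95–70 for Nadia.
Nadia vs Kwame: 129–36 for Nadia.
Nadia vs Carlos: 95–70 for Nadia.
Nadia beats every other option head-to-head.

Nadia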